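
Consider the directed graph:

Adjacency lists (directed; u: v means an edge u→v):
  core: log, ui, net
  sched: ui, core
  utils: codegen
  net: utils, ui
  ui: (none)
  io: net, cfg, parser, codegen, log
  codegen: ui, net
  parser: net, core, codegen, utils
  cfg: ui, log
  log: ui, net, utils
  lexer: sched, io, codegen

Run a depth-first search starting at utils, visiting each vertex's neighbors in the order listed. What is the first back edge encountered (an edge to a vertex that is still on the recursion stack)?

DFS from utils (visiting each vertex's neighbors in the order listed); mark gray on enter, black on exit:
utils gray
  codegen gray
    ui gray
    ui black
    net gray
      net→utils: utils is gray → back edge
First back edge: net → utils.

net->utils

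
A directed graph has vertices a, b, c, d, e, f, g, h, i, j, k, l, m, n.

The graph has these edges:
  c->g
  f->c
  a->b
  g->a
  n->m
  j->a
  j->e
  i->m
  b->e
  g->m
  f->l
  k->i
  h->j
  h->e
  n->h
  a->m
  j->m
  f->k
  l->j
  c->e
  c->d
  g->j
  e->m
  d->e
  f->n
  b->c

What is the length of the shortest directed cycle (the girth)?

4

For each vertex v, BFS finds the shortest path from v back to v.
The shortest such closed walk is c → g → a → b → c, length 4.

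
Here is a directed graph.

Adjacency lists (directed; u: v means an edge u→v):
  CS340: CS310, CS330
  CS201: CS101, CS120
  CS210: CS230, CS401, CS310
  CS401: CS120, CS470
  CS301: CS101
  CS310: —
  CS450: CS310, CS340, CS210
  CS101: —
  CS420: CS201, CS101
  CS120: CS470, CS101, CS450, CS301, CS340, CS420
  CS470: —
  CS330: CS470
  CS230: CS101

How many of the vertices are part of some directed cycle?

A vertex is on a directed cycle iff it belongs to a strongly connected component of size ≥ 2 (or has a self-loop).
The vertices on cycles are {CS120, CS201, CS210, CS401, CS420, CS450} — 6 in total.

6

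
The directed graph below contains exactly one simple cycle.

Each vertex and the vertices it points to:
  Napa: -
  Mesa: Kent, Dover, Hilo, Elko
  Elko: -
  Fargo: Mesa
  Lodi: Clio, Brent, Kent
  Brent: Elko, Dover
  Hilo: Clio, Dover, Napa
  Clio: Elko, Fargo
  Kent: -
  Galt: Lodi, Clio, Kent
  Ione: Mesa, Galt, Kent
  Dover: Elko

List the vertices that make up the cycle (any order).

Clio, Hilo, Mesa, Fargo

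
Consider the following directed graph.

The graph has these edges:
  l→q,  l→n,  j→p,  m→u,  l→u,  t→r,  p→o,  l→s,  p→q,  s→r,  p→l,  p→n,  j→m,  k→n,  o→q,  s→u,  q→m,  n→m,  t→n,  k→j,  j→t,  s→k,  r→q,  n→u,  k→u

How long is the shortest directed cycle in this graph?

For each vertex v, BFS finds the shortest path from v back to v.
The shortest such closed walk is j → p → l → s → k → j, length 5.

5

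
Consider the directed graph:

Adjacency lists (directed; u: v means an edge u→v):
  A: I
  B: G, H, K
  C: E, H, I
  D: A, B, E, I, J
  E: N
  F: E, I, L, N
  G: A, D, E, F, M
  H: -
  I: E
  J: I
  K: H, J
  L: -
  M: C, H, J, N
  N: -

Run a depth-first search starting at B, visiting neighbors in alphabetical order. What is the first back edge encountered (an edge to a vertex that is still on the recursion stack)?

D->B

DFS from B (visiting neighbors in alphabetical order); mark gray on enter, black on exit:
B gray
  G gray
    A gray
      I gray
        E gray
          N gray
          N black
        E black
      I black
    A black
    D gray
      D→A: A black — skip
      D→B: B is gray → back edge
First back edge: D → B.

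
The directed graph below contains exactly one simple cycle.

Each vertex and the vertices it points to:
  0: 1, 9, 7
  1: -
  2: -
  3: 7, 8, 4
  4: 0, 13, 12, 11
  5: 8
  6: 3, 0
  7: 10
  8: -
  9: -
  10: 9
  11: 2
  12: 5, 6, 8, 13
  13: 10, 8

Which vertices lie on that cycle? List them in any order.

DFS with gray/black marking from 4:
4 gray
  0 gray
    1 gray
    1 black
    9 gray
    9 black
    7 gray
      10 gray
        10→9: 9 black — skip
      10 black
    7 black
  0 black
  13 gray
    13→10: 10 black — skip
    8 gray
    8 black
  13 black
  12 gray
    5 gray
      5→8: 8 black — skip
    5 black
    6 gray
      3 gray
        3→7: 7 black — skip
        3→8: 8 black — skip
        3→4: 4 is gray → back edge
Back edge closes the cycle 4 → 12 → 6 → 3 → 4; its vertices are {3, 4, 6, 12}.

3, 4, 6, 12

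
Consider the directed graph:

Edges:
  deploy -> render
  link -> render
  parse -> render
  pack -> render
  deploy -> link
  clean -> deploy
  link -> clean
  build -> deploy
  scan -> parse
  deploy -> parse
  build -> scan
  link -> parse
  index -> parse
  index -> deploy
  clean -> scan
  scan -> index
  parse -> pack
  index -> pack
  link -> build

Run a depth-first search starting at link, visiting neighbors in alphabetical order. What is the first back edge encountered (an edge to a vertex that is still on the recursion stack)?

deploy→link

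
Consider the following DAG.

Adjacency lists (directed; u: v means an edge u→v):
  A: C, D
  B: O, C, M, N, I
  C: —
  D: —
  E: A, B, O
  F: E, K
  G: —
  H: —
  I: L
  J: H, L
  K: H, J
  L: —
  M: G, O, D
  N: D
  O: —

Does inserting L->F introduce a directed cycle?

Adding L→F creates a cycle iff F can already reach L.
Path from F: F → K → J → L.
So F → … → L → F is a cycle.

Yes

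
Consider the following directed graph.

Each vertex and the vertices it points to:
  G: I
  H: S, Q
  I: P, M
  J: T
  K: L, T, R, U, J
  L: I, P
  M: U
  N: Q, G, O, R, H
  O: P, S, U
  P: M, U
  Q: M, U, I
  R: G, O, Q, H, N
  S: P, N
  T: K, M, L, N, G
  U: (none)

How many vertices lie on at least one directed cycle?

A vertex is on a directed cycle iff it belongs to a strongly connected component of size ≥ 2 (or has a self-loop).
The vertices on cycles are {H, J, K, N, O, R, S, T} — 8 in total.

8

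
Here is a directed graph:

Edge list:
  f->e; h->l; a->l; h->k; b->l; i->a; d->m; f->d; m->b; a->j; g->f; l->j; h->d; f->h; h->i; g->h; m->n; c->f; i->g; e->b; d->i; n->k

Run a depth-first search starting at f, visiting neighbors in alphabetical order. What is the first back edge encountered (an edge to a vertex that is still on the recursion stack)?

g->f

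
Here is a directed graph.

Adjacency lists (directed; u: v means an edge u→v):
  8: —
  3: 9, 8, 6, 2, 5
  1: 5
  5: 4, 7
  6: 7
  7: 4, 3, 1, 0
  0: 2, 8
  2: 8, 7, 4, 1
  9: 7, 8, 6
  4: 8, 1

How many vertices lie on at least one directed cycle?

9

A vertex is on a directed cycle iff it belongs to a strongly connected component of size ≥ 2 (or has a self-loop).
The vertices on cycles are {0, 1, 2, 3, 4, 5, 6, 7, 9} — 9 in total.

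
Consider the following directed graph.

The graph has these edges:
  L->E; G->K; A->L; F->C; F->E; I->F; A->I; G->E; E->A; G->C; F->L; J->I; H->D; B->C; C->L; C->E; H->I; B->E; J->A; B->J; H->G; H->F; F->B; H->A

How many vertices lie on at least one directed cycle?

8

A vertex is on a directed cycle iff it belongs to a strongly connected component of size ≥ 2 (or has a self-loop).
The vertices on cycles are {A, B, C, E, F, I, J, L} — 8 in total.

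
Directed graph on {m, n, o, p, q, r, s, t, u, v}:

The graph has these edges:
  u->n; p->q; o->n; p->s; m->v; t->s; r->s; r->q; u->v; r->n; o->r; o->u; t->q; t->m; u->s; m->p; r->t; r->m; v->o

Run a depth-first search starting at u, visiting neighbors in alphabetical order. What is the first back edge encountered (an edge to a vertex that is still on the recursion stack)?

DFS from u (visiting neighbors in alphabetical order); mark gray on enter, black on exit:
u gray
  n gray
  n black
  s gray
  s black
  v gray
    o gray
      o→n: n black — skip
      r gray
        m gray
          p gray
            q gray
            q black
            p→s: s black — skip
          p black
          m→v: v is gray → back edge
First back edge: m → v.

m→v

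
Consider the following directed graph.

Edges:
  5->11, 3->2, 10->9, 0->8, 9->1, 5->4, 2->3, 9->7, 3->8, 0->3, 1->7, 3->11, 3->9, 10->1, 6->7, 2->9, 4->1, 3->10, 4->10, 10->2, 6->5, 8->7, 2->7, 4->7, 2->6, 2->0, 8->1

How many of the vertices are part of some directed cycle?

A vertex is on a directed cycle iff it belongs to a strongly connected component of size ≥ 2 (or has a self-loop).
The vertices on cycles are {0, 2, 3, 4, 5, 6, 10} — 7 in total.

7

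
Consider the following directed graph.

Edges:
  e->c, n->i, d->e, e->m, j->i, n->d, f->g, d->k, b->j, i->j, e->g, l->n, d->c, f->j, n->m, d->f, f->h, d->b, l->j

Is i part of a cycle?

Yes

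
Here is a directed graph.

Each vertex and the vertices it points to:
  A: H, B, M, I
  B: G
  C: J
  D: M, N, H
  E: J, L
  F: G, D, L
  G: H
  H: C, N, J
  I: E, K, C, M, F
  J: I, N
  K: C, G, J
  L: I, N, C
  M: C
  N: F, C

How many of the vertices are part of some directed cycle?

A vertex is on a directed cycle iff it belongs to a strongly connected component of size ≥ 2 (or has a self-loop).
The vertices on cycles are {C, D, E, F, G, H, I, J, K, L, M, N} — 12 in total.

12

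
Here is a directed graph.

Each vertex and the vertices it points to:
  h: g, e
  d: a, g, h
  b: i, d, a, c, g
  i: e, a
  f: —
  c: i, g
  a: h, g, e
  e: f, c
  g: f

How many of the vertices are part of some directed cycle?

5

A vertex is on a directed cycle iff it belongs to a strongly connected component of size ≥ 2 (or has a self-loop).
The vertices on cycles are {a, c, e, h, i} — 5 in total.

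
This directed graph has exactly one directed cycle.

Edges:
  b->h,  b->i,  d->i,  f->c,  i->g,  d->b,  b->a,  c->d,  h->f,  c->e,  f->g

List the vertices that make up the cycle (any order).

DFS with gray/black marking from c:
c gray
  d gray
    b gray
      i gray
        g gray
        g black
      i black
      h gray
        f gray
          f→c: c is gray → back edge
Back edge closes the cycle c → d → b → h → f → c; its vertices are {b, c, d, f, h}.

b, c, d, f, h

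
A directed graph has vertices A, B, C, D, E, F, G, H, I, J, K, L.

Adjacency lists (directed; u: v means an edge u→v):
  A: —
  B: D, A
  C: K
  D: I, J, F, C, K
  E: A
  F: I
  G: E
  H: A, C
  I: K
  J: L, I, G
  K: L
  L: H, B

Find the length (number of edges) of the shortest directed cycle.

4

For each vertex v, BFS finds the shortest path from v back to v.
The shortest such closed walk is D → J → L → B → D, length 4.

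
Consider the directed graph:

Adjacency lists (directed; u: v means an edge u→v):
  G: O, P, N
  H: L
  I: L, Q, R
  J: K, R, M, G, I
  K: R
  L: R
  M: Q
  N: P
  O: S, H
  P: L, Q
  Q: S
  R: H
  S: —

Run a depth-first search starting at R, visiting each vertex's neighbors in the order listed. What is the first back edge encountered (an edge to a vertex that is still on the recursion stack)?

DFS from R (visiting each vertex's neighbors in the order listed); mark gray on enter, black on exit:
R gray
  H gray
    L gray
      L→R: R is gray → back edge
First back edge: L → R.

L->R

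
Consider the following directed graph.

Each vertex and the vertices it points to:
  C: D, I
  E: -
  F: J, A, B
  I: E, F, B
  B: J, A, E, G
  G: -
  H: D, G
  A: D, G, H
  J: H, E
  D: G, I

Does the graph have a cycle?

DFS with white/gray/black marking, starting from G:
G gray
G black
C gray
  D gray
    D→G: G black — skip
    I gray
      E gray
      E black
      F gray
        J gray
          H gray
            H→D: D is gray → back edge
Back edge found, so a cycle exists: D → I → F → J → H → D.

Yes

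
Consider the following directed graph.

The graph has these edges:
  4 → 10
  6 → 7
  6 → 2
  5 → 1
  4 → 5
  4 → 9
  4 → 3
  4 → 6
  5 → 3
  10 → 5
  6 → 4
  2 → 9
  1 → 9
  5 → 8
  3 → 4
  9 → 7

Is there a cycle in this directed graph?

DFS with white/gray/black marking, starting from 10:
10 gray
  5 gray
    3 gray
      4 gray
        6 gray
          7 gray
          7 black
          6→4: 4 is gray → back edge
Back edge found, so a cycle exists: 4 → 6 → 4.

Yes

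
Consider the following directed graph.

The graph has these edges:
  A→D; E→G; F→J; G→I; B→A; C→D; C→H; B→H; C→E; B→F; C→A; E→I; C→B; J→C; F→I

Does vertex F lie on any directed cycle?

F is on a cycle iff F can reach itself via ≥1 edge.
F → J → C → B → F — yes.

Yes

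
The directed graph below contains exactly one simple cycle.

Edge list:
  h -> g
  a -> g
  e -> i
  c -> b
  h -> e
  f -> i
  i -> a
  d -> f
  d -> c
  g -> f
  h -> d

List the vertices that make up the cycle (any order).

a, f, g, i

DFS with gray/black marking from f:
f gray
  i gray
    a gray
      g gray
        g→f: f is gray → back edge
Back edge closes the cycle f → i → a → g → f; its vertices are {a, f, g, i}.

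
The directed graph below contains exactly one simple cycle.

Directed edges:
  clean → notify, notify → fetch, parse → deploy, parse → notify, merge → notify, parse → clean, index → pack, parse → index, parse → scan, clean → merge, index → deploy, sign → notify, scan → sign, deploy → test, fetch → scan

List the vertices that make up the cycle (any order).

scan, sign, fetch, notify

DFS with gray/black marking from scan:
scan gray
  sign gray
    notify gray
      fetch gray
        fetch→scan: scan is gray → back edge
Back edge closes the cycle scan → sign → notify → fetch → scan; its vertices are {scan, sign, fetch, notify}.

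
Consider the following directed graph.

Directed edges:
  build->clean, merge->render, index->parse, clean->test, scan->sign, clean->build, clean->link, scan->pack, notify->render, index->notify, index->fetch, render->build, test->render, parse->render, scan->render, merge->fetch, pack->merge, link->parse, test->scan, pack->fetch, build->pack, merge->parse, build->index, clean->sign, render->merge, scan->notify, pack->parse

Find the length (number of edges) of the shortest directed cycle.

2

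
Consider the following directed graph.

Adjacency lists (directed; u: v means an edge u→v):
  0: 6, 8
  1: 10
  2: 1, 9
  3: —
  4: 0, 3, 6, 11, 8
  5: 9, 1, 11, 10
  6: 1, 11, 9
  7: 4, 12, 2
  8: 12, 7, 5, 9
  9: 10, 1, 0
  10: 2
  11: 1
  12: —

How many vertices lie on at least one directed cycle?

A vertex is on a directed cycle iff it belongs to a strongly connected component of size ≥ 2 (or has a self-loop).
The vertices on cycles are {0, 1, 2, 4, 5, 6, 7, 8, 9, 10, 11} — 11 in total.

11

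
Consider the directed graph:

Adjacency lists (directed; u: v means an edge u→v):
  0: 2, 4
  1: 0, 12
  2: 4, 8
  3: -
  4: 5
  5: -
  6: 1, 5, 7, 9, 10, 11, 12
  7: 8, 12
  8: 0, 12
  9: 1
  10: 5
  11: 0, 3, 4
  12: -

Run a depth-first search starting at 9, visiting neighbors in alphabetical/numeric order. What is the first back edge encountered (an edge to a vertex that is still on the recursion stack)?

DFS from 9 (visiting neighbors in alphabetical/numeric order); mark gray on enter, black on exit:
9 gray
  1 gray
    0 gray
      2 gray
        4 gray
          5 gray
          5 black
        4 black
        8 gray
          8→0: 0 is gray → back edge
First back edge: 8 → 0.

8→0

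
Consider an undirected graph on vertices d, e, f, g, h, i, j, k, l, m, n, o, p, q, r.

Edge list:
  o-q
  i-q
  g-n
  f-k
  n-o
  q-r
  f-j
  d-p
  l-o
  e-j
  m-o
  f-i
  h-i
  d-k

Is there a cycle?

DFS, tracking each vertex's parent; an edge to a visited non-parent vertex closes a cycle.
Start from l:
visit l (parent –)
  visit o (parent l)
    visit m (parent o)
      m–o: parent, skip
    o–l: parent, skip
    visit n (parent o)
      n–o: parent, skip
      visit g (parent n)
        g–n: parent, skip
    visit q (parent o)
      q–o: parent, skip
      visit i (parent q)
        i–q: parent, skip
        visit f (parent i)
          f–i: parent, skip
          visit k (parent f)
            visit d (parent k)
              d–k: parent, skip
              visit p (parent d)
                p–d: parent, skip
            k–f: parent, skip
          visit j (parent f)
            j–f: parent, skip
            visit e (parent j)
              e–j: parent, skip
        visit h (parent i)
          h–i: parent, skip
      visit r (parent q)
        r–q: parent, skip
No non-parent visited neighbor found — the graph is a forest.

No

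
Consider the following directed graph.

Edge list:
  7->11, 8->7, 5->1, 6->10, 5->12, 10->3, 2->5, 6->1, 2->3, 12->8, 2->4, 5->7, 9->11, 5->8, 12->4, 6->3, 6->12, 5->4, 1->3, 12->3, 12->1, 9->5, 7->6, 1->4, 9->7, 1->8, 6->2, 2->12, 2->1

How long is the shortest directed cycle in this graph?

4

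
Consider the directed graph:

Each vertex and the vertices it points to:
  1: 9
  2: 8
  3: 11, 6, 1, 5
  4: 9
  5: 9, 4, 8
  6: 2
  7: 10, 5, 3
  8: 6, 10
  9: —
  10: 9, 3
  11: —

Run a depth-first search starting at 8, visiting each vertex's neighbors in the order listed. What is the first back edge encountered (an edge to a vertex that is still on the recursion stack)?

DFS from 8 (visiting each vertex's neighbors in the order listed); mark gray on enter, black on exit:
8 gray
  6 gray
    2 gray
      2→8: 8 is gray → back edge
First back edge: 2 → 8.

2→8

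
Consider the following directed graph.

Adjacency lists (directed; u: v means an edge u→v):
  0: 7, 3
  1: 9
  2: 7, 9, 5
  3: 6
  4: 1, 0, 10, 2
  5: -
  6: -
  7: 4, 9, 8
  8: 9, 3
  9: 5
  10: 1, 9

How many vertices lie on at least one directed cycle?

4

A vertex is on a directed cycle iff it belongs to a strongly connected component of size ≥ 2 (or has a self-loop).
The vertices on cycles are {0, 2, 4, 7} — 4 in total.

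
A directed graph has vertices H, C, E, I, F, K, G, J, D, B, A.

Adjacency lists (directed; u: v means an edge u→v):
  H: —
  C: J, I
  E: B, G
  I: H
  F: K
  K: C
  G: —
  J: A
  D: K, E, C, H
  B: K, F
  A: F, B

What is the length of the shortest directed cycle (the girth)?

5

For each vertex v, BFS finds the shortest path from v back to v.
The shortest such closed walk is C → J → A → B → K → C, length 5.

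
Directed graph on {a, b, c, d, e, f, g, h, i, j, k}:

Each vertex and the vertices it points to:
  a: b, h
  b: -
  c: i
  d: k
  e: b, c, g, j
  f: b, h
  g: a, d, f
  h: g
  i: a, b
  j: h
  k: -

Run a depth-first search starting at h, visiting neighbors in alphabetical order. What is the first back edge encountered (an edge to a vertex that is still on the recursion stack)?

DFS from h (visiting neighbors in alphabetical order); mark gray on enter, black on exit:
h gray
  g gray
    a gray
      b gray
      b black
      a→h: h is gray → back edge
First back edge: a → h.

a->h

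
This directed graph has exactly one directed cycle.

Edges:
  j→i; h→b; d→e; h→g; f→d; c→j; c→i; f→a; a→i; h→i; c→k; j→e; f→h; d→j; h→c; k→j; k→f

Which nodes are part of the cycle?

DFS with gray/black marking from f:
f gray
  a gray
    i gray
    i black
  a black
  d gray
    e gray
    e black
    j gray
      j→e: e black — skip
      j→i: i black — skip
    j black
  d black
  h gray
    g gray
    g black
    c gray
      c→i: i black — skip
      c→j: j black — skip
      k gray
        k→j: j black — skip
        k→f: f is gray → back edge
Back edge closes the cycle f → h → c → k → f; its vertices are {c, f, h, k}.

c, f, h, k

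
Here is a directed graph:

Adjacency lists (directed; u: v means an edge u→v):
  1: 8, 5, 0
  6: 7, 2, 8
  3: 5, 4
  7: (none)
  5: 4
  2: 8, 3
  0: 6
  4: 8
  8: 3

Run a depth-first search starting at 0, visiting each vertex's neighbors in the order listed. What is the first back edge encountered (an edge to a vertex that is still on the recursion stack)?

4→8

DFS from 0 (visiting each vertex's neighbors in the order listed); mark gray on enter, black on exit:
0 gray
  6 gray
    7 gray
    7 black
    2 gray
      8 gray
        3 gray
          5 gray
            4 gray
              4→8: 8 is gray → back edge
First back edge: 4 → 8.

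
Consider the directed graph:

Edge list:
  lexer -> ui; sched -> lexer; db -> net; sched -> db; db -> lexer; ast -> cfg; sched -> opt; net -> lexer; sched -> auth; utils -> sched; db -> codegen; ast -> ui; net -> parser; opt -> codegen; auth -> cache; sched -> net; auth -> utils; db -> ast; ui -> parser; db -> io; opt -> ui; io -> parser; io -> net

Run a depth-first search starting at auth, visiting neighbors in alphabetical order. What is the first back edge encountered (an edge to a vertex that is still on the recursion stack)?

sched->auth

DFS from auth (visiting neighbors in alphabetical order); mark gray on enter, black on exit:
auth gray
  cache gray
  cache black
  utils gray
    sched gray
      sched→auth: auth is gray → back edge
First back edge: sched → auth.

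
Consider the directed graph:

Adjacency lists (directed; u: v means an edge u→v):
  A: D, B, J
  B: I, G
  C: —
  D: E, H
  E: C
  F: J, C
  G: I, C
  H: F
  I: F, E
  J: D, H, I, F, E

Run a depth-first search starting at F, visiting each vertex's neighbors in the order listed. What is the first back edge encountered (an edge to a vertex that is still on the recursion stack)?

DFS from F (visiting each vertex's neighbors in the order listed); mark gray on enter, black on exit:
F gray
  J gray
    D gray
      E gray
        C gray
        C black
      E black
      H gray
        H→F: F is gray → back edge
First back edge: H → F.

H->F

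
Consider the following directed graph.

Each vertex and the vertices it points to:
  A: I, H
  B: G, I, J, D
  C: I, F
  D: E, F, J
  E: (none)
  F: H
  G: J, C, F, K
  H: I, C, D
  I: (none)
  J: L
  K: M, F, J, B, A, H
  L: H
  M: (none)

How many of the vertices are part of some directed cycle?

9

A vertex is on a directed cycle iff it belongs to a strongly connected component of size ≥ 2 (or has a self-loop).
The vertices on cycles are {B, C, D, F, G, H, J, K, L} — 9 in total.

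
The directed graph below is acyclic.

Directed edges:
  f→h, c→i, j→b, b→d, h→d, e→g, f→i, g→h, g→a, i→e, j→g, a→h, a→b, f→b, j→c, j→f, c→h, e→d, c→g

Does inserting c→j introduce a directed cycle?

Adding c→j creates a cycle iff j can already reach c.
Path from j: j → c.
So j → … → c → j is a cycle.

Yes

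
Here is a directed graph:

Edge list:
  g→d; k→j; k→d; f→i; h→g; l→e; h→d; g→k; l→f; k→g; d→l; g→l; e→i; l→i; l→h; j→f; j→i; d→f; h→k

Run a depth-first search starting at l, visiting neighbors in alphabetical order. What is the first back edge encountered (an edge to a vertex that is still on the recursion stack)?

d→l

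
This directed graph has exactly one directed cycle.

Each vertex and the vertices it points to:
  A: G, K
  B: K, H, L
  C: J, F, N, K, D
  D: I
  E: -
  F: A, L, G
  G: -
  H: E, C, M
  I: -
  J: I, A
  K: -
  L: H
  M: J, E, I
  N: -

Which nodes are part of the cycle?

C, F, H, L

DFS with gray/black marking from H:
H gray
  E gray
  E black
  C gray
    J gray
      I gray
      I black
      A gray
        G gray
        G black
        K gray
        K black
      A black
    J black
    F gray
      F→A: A black — skip
      L gray
        L→H: H is gray → back edge
Back edge closes the cycle H → C → F → L → H; its vertices are {C, F, H, L}.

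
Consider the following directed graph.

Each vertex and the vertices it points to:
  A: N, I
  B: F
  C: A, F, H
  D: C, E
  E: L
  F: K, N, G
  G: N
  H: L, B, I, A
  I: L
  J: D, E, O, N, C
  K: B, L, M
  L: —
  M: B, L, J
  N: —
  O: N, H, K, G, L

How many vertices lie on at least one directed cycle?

9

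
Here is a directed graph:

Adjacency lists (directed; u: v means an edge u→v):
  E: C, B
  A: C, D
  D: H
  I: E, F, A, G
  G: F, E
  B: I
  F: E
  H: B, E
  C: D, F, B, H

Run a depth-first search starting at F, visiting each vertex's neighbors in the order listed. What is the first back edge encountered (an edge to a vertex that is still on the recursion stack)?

I→E

DFS from F (visiting each vertex's neighbors in the order listed); mark gray on enter, black on exit:
F gray
  E gray
    C gray
      D gray
        H gray
          B gray
            I gray
              I→E: E is gray → back edge
First back edge: I → E.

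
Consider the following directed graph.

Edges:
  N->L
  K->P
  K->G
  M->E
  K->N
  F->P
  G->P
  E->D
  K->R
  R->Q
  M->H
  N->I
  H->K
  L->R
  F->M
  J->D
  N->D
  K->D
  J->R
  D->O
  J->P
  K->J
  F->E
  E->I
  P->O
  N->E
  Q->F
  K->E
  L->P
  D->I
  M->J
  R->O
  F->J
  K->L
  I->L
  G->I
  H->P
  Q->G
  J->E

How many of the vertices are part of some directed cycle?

A vertex is on a directed cycle iff it belongs to a strongly connected component of size ≥ 2 (or has a self-loop).
The vertices on cycles are {D, E, F, G, H, I, J, K, L, M, N, Q, R} — 13 in total.

13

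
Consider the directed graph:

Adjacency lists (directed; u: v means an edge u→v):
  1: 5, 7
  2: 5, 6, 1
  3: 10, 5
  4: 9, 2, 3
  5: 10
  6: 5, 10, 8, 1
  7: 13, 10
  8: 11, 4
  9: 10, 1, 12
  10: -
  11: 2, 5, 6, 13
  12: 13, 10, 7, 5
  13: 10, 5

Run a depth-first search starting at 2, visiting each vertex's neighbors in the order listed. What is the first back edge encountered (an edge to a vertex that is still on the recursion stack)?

DFS from 2 (visiting each vertex's neighbors in the order listed); mark gray on enter, black on exit:
2 gray
  5 gray
    10 gray
    10 black
  5 black
  6 gray
    6→5: 5 black — skip
    6→10: 10 black — skip
    8 gray
      11 gray
        11→2: 2 is gray → back edge
First back edge: 11 → 2.

11->2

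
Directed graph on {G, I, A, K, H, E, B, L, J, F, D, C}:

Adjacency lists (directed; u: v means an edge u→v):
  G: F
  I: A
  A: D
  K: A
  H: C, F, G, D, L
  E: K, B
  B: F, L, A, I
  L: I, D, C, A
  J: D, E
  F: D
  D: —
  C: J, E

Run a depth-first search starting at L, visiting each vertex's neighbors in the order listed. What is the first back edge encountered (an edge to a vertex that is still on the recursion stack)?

DFS from L (visiting each vertex's neighbors in the order listed); mark gray on enter, black on exit:
L gray
  I gray
    A gray
      D gray
      D black
    A black
  I black
  L→D: D black — skip
  C gray
    J gray
      J→D: D black — skip
      E gray
        K gray
          K→A: A black — skip
        K black
        B gray
          F gray
            F→D: D black — skip
          F black
          B→L: L is gray → back edge
First back edge: B → L.

B->L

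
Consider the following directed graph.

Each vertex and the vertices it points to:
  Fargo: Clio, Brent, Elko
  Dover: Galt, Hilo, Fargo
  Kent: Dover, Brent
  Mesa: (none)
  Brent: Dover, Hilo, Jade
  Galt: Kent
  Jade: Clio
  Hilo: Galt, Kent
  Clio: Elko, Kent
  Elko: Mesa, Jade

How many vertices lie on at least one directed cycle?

A vertex is on a directed cycle iff it belongs to a strongly connected component of size ≥ 2 (or has a self-loop).
The vertices on cycles are {Clio, Elko, Galt, Hilo, Jade, Kent, Brent, Dover, Fargo} — 9 in total.

9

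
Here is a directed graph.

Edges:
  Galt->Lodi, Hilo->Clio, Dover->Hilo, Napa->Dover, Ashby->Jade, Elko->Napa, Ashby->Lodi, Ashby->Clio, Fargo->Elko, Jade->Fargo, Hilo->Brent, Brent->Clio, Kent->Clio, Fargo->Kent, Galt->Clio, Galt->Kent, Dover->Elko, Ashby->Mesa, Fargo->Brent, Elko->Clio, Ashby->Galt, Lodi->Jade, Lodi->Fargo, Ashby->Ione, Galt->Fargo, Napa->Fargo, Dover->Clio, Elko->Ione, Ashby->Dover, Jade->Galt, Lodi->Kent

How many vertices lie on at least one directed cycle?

7

A vertex is on a directed cycle iff it belongs to a strongly connected component of size ≥ 2 (or has a self-loop).
The vertices on cycles are {Elko, Galt, Jade, Lodi, Napa, Dover, Fargo} — 7 in total.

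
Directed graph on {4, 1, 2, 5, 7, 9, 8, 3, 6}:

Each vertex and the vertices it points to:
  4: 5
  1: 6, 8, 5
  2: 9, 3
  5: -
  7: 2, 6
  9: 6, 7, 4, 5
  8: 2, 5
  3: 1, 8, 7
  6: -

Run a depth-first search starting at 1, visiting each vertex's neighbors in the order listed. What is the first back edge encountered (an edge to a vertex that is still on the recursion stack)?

7→2

DFS from 1 (visiting each vertex's neighbors in the order listed); mark gray on enter, black on exit:
1 gray
  6 gray
  6 black
  8 gray
    2 gray
      9 gray
        9→6: 6 black — skip
        7 gray
          7→2: 2 is gray → back edge
First back edge: 7 → 2.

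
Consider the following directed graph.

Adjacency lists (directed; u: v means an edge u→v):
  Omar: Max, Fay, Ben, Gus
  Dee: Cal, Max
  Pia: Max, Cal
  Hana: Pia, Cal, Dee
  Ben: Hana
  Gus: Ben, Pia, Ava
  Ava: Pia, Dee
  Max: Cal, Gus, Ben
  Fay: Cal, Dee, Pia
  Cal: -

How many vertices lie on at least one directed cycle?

7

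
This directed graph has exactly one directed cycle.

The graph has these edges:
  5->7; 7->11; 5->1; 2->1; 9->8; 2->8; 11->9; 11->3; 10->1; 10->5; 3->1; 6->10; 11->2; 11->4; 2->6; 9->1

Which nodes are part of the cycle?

DFS with gray/black marking from 11:
11 gray
  2 gray
    6 gray
      10 gray
        5 gray
          1 gray
          1 black
          7 gray
            7→11: 11 is gray → back edge
Back edge closes the cycle 11 → 2 → 6 → 10 → 5 → 7 → 11; its vertices are {2, 5, 6, 7, 10, 11}.

2, 5, 6, 7, 10, 11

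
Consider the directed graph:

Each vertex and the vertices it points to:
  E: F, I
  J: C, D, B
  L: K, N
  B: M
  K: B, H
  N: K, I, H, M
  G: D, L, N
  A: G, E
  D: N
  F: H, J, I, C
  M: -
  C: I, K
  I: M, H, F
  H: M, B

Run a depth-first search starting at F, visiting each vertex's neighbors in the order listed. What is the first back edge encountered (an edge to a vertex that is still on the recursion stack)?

I→F

DFS from F (visiting each vertex's neighbors in the order listed); mark gray on enter, black on exit:
F gray
  H gray
    M gray
    M black
    B gray
      B→M: M black — skip
    B black
  H black
  J gray
    C gray
      I gray
        I→M: M black — skip
        I→H: H black — skip
        I→F: F is gray → back edge
First back edge: I → F.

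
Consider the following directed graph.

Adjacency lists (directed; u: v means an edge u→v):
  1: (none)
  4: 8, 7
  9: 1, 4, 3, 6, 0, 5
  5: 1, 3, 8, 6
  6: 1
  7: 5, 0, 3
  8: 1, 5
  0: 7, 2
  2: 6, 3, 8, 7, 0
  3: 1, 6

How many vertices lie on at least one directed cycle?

A vertex is on a directed cycle iff it belongs to a strongly connected component of size ≥ 2 (or has a self-loop).
The vertices on cycles are {0, 2, 5, 7, 8} — 5 in total.

5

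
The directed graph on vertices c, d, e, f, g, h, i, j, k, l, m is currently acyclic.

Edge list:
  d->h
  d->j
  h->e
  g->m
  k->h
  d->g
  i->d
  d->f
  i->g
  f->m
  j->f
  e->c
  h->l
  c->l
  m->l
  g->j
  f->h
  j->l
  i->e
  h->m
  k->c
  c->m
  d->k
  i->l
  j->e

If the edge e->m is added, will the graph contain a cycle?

No

Adding e→m creates a cycle iff m can already reach e.
Explore from m: no path reaches e. The graph stays acyclic.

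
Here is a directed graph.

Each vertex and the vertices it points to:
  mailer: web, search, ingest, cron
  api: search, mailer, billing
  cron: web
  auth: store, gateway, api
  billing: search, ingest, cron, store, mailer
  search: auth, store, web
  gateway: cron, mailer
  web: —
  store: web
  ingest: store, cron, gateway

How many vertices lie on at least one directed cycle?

7

A vertex is on a directed cycle iff it belongs to a strongly connected component of size ≥ 2 (or has a self-loop).
The vertices on cycles are {api, auth, ingest, mailer, search, billing, gateway} — 7 in total.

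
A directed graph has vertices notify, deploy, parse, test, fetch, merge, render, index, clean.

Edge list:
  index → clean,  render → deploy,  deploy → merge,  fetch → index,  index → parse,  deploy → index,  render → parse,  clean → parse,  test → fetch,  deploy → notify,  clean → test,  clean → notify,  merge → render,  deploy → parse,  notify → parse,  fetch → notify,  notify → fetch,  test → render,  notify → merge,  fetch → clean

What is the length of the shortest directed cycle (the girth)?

2

For each vertex v, BFS finds the shortest path from v back to v.
The shortest such closed walk is fetch → notify → fetch, length 2.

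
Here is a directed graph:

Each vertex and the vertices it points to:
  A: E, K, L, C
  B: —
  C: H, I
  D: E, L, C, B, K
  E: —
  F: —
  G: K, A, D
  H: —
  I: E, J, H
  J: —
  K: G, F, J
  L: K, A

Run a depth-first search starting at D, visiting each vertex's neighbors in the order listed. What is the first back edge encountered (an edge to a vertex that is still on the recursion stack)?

G->K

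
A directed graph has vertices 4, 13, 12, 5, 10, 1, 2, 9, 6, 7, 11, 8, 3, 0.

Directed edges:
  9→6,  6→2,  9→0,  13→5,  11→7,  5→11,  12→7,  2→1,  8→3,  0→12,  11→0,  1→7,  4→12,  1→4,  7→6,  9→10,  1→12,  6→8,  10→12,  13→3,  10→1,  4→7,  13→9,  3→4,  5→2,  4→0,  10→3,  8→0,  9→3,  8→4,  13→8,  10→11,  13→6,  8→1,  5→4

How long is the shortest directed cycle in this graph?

4

For each vertex v, BFS finds the shortest path from v back to v.
The shortest such closed walk is 2 → 1 → 7 → 6 → 2, length 4.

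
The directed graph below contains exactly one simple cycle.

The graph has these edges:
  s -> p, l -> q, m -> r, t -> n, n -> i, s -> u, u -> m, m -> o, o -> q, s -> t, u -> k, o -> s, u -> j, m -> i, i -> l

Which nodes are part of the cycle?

DFS with gray/black marking from s:
s gray
  t gray
    n gray
      i gray
        l gray
          q gray
          q black
        l black
      i black
    n black
  t black
  u gray
    m gray
      m→i: i black — skip
      r gray
      r black
      o gray
        o→s: s is gray → back edge
Back edge closes the cycle s → u → m → o → s; its vertices are {m, o, s, u}.

m, o, s, u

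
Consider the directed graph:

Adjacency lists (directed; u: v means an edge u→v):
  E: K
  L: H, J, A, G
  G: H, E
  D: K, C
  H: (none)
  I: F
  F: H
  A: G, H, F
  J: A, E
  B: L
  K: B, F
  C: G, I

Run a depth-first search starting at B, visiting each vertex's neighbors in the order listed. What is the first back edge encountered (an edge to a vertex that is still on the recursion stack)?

K→B

DFS from B (visiting each vertex's neighbors in the order listed); mark gray on enter, black on exit:
B gray
  L gray
    H gray
    H black
    J gray
      A gray
        G gray
          G→H: H black — skip
          E gray
            K gray
              K→B: B is gray → back edge
First back edge: K → B.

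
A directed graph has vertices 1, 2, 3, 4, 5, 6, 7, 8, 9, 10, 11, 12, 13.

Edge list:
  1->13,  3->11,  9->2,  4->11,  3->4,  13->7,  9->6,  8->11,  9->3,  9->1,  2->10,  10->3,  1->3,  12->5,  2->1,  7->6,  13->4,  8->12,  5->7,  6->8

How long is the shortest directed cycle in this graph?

For each vertex v, BFS finds the shortest path from v back to v.
The shortest such closed walk is 6 → 8 → 12 → 5 → 7 → 6, length 5.

5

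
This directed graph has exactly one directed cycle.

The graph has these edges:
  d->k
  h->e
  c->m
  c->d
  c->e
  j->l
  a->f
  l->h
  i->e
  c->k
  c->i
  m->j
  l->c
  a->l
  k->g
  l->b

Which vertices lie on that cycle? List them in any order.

c, j, l, m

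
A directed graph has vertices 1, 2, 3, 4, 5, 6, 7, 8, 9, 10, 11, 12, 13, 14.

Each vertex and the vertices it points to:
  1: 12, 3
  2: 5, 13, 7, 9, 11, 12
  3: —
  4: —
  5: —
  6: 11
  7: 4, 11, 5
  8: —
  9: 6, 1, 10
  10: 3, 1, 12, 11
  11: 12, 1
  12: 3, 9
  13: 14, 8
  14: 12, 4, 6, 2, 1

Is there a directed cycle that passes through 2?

2 is on a cycle iff 2 can reach itself via ≥1 edge.
2 → 13 → 14 → 2 — yes.

Yes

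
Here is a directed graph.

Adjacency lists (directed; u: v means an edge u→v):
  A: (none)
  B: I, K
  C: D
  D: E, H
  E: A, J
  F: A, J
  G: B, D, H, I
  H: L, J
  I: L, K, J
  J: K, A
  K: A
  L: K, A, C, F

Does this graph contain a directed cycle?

DFS with white/gray/black marking, starting from E:
E gray
  A gray
  A black
  J gray
    K gray
      K→A: A black — skip
    K black
    J→A: A black — skip
  J black
E black
B gray
  I gray
    L gray
      L→K: K black — skip
      L→A: A black — skip
      C gray
        D gray
          D→E: E black — skip
          H gray
            H→L: L is gray → back edge
Back edge found, so a cycle exists: L → C → D → H → L.

Yes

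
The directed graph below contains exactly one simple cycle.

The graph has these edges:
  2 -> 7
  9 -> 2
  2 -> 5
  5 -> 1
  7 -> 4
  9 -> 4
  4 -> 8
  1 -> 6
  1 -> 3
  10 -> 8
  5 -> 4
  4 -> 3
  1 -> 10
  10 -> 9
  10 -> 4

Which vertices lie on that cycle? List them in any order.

1, 2, 5, 9, 10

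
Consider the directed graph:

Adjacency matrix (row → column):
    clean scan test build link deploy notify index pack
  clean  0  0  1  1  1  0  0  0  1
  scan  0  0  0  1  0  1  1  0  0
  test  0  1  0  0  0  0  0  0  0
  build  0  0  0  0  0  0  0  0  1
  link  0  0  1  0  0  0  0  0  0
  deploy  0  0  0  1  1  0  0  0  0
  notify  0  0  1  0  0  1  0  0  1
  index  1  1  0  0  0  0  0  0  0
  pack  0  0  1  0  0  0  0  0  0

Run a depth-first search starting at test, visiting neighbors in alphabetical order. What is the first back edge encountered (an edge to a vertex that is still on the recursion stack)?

pack->test

DFS from test (visiting neighbors in alphabetical order); mark gray on enter, black on exit:
test gray
  scan gray
    build gray
      pack gray
        pack→test: test is gray → back edge
First back edge: pack → test.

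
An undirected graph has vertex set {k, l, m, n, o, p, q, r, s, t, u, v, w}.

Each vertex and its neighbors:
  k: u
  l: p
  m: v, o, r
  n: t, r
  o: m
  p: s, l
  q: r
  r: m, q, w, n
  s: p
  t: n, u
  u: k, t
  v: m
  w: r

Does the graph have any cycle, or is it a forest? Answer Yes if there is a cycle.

DFS, tracking each vertex's parent; an edge to a visited non-parent vertex closes a cycle.
Start from u:
visit u (parent –)
  visit k (parent u)
    k–u: parent, skip
  visit t (parent u)
    visit n (parent t)
      n–t: parent, skip
      visit r (parent n)
        visit m (parent r)
          visit v (parent m)
            v–m: parent, skip
          visit o (parent m)
            o–m: parent, skip
          m–r: parent, skip
        visit q (parent r)
          q–r: parent, skip
        visit w (parent r)
          w–r: parent, skip
        r–n: parent, skip
    t–u: parent, skip
visit l (parent –)
  visit p (parent l)
    visit s (parent p)
      s–p: parent, skip
    p–l: parent, skip
No non-parent visited neighbor found — the graph is a forest.

No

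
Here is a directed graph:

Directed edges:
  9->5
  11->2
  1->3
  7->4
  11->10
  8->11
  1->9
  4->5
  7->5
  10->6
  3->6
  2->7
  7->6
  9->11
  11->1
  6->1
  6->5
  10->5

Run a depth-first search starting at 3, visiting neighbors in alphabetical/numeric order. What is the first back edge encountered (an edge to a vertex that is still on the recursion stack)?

1→3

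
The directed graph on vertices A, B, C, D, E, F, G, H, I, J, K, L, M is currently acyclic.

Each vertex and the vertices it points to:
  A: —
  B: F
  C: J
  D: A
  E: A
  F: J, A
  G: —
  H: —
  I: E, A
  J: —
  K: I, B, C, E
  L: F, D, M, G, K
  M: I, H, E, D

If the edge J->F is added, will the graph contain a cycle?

Yes

Adding J→F creates a cycle iff F can already reach J.
Path from F: F → J.
So F → … → J → F is a cycle.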